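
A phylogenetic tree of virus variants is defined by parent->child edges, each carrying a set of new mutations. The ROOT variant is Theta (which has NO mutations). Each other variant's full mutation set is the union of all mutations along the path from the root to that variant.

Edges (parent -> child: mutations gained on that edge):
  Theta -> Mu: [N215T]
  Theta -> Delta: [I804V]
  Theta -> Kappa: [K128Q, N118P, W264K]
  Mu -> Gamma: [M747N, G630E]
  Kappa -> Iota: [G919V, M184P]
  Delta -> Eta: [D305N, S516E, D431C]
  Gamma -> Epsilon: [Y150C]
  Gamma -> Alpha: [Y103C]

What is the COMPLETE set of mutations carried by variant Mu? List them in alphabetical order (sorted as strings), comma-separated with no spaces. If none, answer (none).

Answer: N215T

Derivation:
At Theta: gained [] -> total []
At Mu: gained ['N215T'] -> total ['N215T']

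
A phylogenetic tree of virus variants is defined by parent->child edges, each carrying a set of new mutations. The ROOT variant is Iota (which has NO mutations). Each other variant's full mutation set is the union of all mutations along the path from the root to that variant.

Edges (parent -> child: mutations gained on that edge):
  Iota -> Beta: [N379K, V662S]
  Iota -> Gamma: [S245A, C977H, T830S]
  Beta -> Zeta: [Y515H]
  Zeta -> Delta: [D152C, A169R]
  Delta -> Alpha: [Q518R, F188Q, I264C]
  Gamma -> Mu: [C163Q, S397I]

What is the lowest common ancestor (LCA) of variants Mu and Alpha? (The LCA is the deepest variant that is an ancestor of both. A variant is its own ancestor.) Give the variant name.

Answer: Iota

Derivation:
Path from root to Mu: Iota -> Gamma -> Mu
  ancestors of Mu: {Iota, Gamma, Mu}
Path from root to Alpha: Iota -> Beta -> Zeta -> Delta -> Alpha
  ancestors of Alpha: {Iota, Beta, Zeta, Delta, Alpha}
Common ancestors: {Iota}
Walk up from Alpha: Alpha (not in ancestors of Mu), Delta (not in ancestors of Mu), Zeta (not in ancestors of Mu), Beta (not in ancestors of Mu), Iota (in ancestors of Mu)
Deepest common ancestor (LCA) = Iota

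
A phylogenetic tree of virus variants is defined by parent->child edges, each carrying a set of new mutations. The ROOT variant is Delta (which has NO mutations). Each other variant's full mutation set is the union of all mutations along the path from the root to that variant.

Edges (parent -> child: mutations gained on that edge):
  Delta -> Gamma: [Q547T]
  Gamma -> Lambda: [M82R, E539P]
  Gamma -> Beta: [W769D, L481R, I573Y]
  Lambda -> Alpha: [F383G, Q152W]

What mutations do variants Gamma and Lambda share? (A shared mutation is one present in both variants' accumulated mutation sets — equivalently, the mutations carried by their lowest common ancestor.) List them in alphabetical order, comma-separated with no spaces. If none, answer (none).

Accumulating mutations along path to Gamma:
  At Delta: gained [] -> total []
  At Gamma: gained ['Q547T'] -> total ['Q547T']
Mutations(Gamma) = ['Q547T']
Accumulating mutations along path to Lambda:
  At Delta: gained [] -> total []
  At Gamma: gained ['Q547T'] -> total ['Q547T']
  At Lambda: gained ['M82R', 'E539P'] -> total ['E539P', 'M82R', 'Q547T']
Mutations(Lambda) = ['E539P', 'M82R', 'Q547T']
Intersection: ['Q547T'] ∩ ['E539P', 'M82R', 'Q547T'] = ['Q547T']

Answer: Q547T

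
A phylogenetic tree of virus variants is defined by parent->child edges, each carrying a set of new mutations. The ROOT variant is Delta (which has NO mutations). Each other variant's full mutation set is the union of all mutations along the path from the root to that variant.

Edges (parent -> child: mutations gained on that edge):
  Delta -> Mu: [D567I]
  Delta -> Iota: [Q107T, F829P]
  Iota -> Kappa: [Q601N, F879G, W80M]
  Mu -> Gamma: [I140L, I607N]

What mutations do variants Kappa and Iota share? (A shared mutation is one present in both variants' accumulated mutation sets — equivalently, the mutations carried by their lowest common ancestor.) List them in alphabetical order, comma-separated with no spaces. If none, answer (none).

Answer: F829P,Q107T

Derivation:
Accumulating mutations along path to Kappa:
  At Delta: gained [] -> total []
  At Iota: gained ['Q107T', 'F829P'] -> total ['F829P', 'Q107T']
  At Kappa: gained ['Q601N', 'F879G', 'W80M'] -> total ['F829P', 'F879G', 'Q107T', 'Q601N', 'W80M']
Mutations(Kappa) = ['F829P', 'F879G', 'Q107T', 'Q601N', 'W80M']
Accumulating mutations along path to Iota:
  At Delta: gained [] -> total []
  At Iota: gained ['Q107T', 'F829P'] -> total ['F829P', 'Q107T']
Mutations(Iota) = ['F829P', 'Q107T']
Intersection: ['F829P', 'F879G', 'Q107T', 'Q601N', 'W80M'] ∩ ['F829P', 'Q107T'] = ['F829P', 'Q107T']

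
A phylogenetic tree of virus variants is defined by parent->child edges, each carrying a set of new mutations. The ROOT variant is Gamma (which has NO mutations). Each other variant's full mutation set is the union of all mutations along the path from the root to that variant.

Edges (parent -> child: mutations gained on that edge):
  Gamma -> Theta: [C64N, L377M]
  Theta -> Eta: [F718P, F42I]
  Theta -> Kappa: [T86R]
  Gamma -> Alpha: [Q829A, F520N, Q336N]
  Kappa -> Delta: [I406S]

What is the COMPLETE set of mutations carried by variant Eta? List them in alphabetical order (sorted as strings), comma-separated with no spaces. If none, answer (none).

Answer: C64N,F42I,F718P,L377M

Derivation:
At Gamma: gained [] -> total []
At Theta: gained ['C64N', 'L377M'] -> total ['C64N', 'L377M']
At Eta: gained ['F718P', 'F42I'] -> total ['C64N', 'F42I', 'F718P', 'L377M']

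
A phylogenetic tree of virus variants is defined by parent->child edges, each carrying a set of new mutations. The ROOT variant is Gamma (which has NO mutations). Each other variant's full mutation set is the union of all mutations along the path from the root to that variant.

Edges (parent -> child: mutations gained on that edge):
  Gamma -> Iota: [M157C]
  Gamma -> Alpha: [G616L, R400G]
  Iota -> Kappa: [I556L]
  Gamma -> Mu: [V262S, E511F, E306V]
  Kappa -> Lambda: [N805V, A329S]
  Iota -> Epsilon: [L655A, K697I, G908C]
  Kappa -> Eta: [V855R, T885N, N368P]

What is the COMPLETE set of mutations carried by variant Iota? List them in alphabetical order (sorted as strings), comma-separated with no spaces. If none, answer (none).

Answer: M157C

Derivation:
At Gamma: gained [] -> total []
At Iota: gained ['M157C'] -> total ['M157C']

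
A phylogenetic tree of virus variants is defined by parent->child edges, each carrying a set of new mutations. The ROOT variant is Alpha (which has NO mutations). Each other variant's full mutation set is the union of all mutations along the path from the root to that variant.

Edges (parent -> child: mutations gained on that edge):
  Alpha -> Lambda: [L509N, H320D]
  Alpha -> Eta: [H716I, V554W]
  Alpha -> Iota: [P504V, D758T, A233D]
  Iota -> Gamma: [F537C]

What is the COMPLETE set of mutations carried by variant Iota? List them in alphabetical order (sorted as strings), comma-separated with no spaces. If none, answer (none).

At Alpha: gained [] -> total []
At Iota: gained ['P504V', 'D758T', 'A233D'] -> total ['A233D', 'D758T', 'P504V']

Answer: A233D,D758T,P504V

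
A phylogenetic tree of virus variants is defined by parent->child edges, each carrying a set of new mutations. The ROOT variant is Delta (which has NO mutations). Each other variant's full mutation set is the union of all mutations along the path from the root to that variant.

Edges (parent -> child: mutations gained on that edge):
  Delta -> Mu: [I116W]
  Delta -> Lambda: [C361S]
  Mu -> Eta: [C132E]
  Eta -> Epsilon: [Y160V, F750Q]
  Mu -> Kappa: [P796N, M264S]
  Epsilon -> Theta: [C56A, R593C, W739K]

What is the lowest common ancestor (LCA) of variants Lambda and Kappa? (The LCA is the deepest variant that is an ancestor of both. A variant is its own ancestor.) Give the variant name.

Answer: Delta

Derivation:
Path from root to Lambda: Delta -> Lambda
  ancestors of Lambda: {Delta, Lambda}
Path from root to Kappa: Delta -> Mu -> Kappa
  ancestors of Kappa: {Delta, Mu, Kappa}
Common ancestors: {Delta}
Walk up from Kappa: Kappa (not in ancestors of Lambda), Mu (not in ancestors of Lambda), Delta (in ancestors of Lambda)
Deepest common ancestor (LCA) = Delta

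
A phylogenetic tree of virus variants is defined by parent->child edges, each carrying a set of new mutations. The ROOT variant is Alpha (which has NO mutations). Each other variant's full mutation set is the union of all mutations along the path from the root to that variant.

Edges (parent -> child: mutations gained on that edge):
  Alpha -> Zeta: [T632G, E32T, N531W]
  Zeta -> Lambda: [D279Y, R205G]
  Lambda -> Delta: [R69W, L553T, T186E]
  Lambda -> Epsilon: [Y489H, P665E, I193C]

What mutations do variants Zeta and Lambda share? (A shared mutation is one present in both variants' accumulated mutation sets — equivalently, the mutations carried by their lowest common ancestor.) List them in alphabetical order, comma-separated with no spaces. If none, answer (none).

Answer: E32T,N531W,T632G

Derivation:
Accumulating mutations along path to Zeta:
  At Alpha: gained [] -> total []
  At Zeta: gained ['T632G', 'E32T', 'N531W'] -> total ['E32T', 'N531W', 'T632G']
Mutations(Zeta) = ['E32T', 'N531W', 'T632G']
Accumulating mutations along path to Lambda:
  At Alpha: gained [] -> total []
  At Zeta: gained ['T632G', 'E32T', 'N531W'] -> total ['E32T', 'N531W', 'T632G']
  At Lambda: gained ['D279Y', 'R205G'] -> total ['D279Y', 'E32T', 'N531W', 'R205G', 'T632G']
Mutations(Lambda) = ['D279Y', 'E32T', 'N531W', 'R205G', 'T632G']
Intersection: ['E32T', 'N531W', 'T632G'] ∩ ['D279Y', 'E32T', 'N531W', 'R205G', 'T632G'] = ['E32T', 'N531W', 'T632G']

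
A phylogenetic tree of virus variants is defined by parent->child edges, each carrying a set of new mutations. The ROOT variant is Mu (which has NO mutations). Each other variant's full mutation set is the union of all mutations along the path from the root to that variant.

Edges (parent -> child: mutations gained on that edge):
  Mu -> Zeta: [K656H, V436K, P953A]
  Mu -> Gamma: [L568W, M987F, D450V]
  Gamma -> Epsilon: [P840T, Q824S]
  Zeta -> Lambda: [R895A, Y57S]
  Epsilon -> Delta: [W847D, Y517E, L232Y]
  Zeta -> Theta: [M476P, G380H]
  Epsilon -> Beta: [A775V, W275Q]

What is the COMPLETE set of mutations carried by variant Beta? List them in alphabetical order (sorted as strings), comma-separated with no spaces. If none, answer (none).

At Mu: gained [] -> total []
At Gamma: gained ['L568W', 'M987F', 'D450V'] -> total ['D450V', 'L568W', 'M987F']
At Epsilon: gained ['P840T', 'Q824S'] -> total ['D450V', 'L568W', 'M987F', 'P840T', 'Q824S']
At Beta: gained ['A775V', 'W275Q'] -> total ['A775V', 'D450V', 'L568W', 'M987F', 'P840T', 'Q824S', 'W275Q']

Answer: A775V,D450V,L568W,M987F,P840T,Q824S,W275Q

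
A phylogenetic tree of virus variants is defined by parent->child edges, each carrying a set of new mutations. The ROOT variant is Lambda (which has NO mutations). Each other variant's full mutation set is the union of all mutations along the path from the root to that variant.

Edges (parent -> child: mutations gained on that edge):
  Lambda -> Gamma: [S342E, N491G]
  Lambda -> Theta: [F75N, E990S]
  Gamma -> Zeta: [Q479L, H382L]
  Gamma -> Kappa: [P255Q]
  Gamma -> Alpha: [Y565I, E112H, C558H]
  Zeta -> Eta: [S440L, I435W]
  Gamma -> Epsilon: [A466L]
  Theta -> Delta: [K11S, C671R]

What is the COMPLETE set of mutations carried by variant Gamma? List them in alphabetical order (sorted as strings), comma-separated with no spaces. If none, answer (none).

At Lambda: gained [] -> total []
At Gamma: gained ['S342E', 'N491G'] -> total ['N491G', 'S342E']

Answer: N491G,S342E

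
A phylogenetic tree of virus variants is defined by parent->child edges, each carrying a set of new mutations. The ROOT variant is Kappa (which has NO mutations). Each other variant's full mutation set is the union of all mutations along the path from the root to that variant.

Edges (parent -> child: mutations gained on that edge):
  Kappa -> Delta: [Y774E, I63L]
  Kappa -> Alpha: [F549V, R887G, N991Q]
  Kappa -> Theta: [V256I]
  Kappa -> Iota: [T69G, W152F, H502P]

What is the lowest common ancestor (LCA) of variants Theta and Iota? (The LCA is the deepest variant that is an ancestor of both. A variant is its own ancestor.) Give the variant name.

Path from root to Theta: Kappa -> Theta
  ancestors of Theta: {Kappa, Theta}
Path from root to Iota: Kappa -> Iota
  ancestors of Iota: {Kappa, Iota}
Common ancestors: {Kappa}
Walk up from Iota: Iota (not in ancestors of Theta), Kappa (in ancestors of Theta)
Deepest common ancestor (LCA) = Kappa

Answer: Kappa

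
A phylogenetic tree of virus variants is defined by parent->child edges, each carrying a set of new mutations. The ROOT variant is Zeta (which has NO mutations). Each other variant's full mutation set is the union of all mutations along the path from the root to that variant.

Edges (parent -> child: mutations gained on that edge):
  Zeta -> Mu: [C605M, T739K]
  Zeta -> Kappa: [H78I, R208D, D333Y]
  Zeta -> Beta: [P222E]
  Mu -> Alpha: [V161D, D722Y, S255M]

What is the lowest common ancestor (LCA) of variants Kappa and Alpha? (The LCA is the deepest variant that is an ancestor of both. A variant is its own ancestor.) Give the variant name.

Answer: Zeta

Derivation:
Path from root to Kappa: Zeta -> Kappa
  ancestors of Kappa: {Zeta, Kappa}
Path from root to Alpha: Zeta -> Mu -> Alpha
  ancestors of Alpha: {Zeta, Mu, Alpha}
Common ancestors: {Zeta}
Walk up from Alpha: Alpha (not in ancestors of Kappa), Mu (not in ancestors of Kappa), Zeta (in ancestors of Kappa)
Deepest common ancestor (LCA) = Zeta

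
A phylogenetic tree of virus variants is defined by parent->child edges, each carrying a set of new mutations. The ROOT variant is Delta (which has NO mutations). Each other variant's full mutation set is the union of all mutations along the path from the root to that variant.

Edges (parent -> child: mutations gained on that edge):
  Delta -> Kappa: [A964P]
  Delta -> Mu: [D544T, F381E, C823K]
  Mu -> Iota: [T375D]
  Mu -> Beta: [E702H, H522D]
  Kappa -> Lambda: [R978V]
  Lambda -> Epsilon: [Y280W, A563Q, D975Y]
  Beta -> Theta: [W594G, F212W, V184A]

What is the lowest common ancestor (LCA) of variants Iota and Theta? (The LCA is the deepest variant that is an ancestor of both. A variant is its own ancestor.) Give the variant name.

Answer: Mu

Derivation:
Path from root to Iota: Delta -> Mu -> Iota
  ancestors of Iota: {Delta, Mu, Iota}
Path from root to Theta: Delta -> Mu -> Beta -> Theta
  ancestors of Theta: {Delta, Mu, Beta, Theta}
Common ancestors: {Delta, Mu}
Walk up from Theta: Theta (not in ancestors of Iota), Beta (not in ancestors of Iota), Mu (in ancestors of Iota), Delta (in ancestors of Iota)
Deepest common ancestor (LCA) = Mu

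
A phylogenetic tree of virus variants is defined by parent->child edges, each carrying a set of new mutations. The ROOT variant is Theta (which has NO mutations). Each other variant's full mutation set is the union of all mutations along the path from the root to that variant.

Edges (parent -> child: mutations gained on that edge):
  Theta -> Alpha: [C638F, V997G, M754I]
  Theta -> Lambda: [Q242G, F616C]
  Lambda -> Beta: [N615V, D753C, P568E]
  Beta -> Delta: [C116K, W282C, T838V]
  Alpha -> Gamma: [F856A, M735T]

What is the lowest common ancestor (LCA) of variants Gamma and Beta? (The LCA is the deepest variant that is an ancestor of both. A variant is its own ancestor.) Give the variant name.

Path from root to Gamma: Theta -> Alpha -> Gamma
  ancestors of Gamma: {Theta, Alpha, Gamma}
Path from root to Beta: Theta -> Lambda -> Beta
  ancestors of Beta: {Theta, Lambda, Beta}
Common ancestors: {Theta}
Walk up from Beta: Beta (not in ancestors of Gamma), Lambda (not in ancestors of Gamma), Theta (in ancestors of Gamma)
Deepest common ancestor (LCA) = Theta

Answer: Theta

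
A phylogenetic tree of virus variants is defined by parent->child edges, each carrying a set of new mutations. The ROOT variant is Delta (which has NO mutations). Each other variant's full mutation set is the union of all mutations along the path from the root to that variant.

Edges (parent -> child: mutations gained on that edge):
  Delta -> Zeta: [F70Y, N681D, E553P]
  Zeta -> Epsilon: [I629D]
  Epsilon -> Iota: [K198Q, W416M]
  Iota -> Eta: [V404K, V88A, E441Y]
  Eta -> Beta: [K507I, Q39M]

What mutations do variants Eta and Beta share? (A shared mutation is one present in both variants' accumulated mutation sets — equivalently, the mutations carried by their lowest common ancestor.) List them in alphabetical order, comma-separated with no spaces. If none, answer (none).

Accumulating mutations along path to Eta:
  At Delta: gained [] -> total []
  At Zeta: gained ['F70Y', 'N681D', 'E553P'] -> total ['E553P', 'F70Y', 'N681D']
  At Epsilon: gained ['I629D'] -> total ['E553P', 'F70Y', 'I629D', 'N681D']
  At Iota: gained ['K198Q', 'W416M'] -> total ['E553P', 'F70Y', 'I629D', 'K198Q', 'N681D', 'W416M']
  At Eta: gained ['V404K', 'V88A', 'E441Y'] -> total ['E441Y', 'E553P', 'F70Y', 'I629D', 'K198Q', 'N681D', 'V404K', 'V88A', 'W416M']
Mutations(Eta) = ['E441Y', 'E553P', 'F70Y', 'I629D', 'K198Q', 'N681D', 'V404K', 'V88A', 'W416M']
Accumulating mutations along path to Beta:
  At Delta: gained [] -> total []
  At Zeta: gained ['F70Y', 'N681D', 'E553P'] -> total ['E553P', 'F70Y', 'N681D']
  At Epsilon: gained ['I629D'] -> total ['E553P', 'F70Y', 'I629D', 'N681D']
  At Iota: gained ['K198Q', 'W416M'] -> total ['E553P', 'F70Y', 'I629D', 'K198Q', 'N681D', 'W416M']
  At Eta: gained ['V404K', 'V88A', 'E441Y'] -> total ['E441Y', 'E553P', 'F70Y', 'I629D', 'K198Q', 'N681D', 'V404K', 'V88A', 'W416M']
  At Beta: gained ['K507I', 'Q39M'] -> total ['E441Y', 'E553P', 'F70Y', 'I629D', 'K198Q', 'K507I', 'N681D', 'Q39M', 'V404K', 'V88A', 'W416M']
Mutations(Beta) = ['E441Y', 'E553P', 'F70Y', 'I629D', 'K198Q', 'K507I', 'N681D', 'Q39M', 'V404K', 'V88A', 'W416M']
Intersection: ['E441Y', 'E553P', 'F70Y', 'I629D', 'K198Q', 'N681D', 'V404K', 'V88A', 'W416M'] ∩ ['E441Y', 'E553P', 'F70Y', 'I629D', 'K198Q', 'K507I', 'N681D', 'Q39M', 'V404K', 'V88A', 'W416M'] = ['E441Y', 'E553P', 'F70Y', 'I629D', 'K198Q', 'N681D', 'V404K', 'V88A', 'W416M']

Answer: E441Y,E553P,F70Y,I629D,K198Q,N681D,V404K,V88A,W416M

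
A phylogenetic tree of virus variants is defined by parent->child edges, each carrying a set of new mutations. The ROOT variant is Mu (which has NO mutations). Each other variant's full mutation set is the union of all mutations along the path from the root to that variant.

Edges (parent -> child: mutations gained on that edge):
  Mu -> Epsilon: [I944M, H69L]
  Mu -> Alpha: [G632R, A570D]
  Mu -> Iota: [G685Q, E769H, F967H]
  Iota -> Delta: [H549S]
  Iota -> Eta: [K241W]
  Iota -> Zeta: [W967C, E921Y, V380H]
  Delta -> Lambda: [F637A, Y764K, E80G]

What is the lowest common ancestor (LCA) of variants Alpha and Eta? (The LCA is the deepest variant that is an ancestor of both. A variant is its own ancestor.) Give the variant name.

Answer: Mu

Derivation:
Path from root to Alpha: Mu -> Alpha
  ancestors of Alpha: {Mu, Alpha}
Path from root to Eta: Mu -> Iota -> Eta
  ancestors of Eta: {Mu, Iota, Eta}
Common ancestors: {Mu}
Walk up from Eta: Eta (not in ancestors of Alpha), Iota (not in ancestors of Alpha), Mu (in ancestors of Alpha)
Deepest common ancestor (LCA) = Mu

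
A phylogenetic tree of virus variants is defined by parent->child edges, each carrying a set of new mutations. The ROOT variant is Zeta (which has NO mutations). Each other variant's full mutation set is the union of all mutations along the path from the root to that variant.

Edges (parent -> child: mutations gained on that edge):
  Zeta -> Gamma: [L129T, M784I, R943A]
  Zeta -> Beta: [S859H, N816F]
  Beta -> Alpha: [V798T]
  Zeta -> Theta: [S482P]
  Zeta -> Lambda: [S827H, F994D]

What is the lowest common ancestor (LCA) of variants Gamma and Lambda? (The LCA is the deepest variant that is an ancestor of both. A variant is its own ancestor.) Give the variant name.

Path from root to Gamma: Zeta -> Gamma
  ancestors of Gamma: {Zeta, Gamma}
Path from root to Lambda: Zeta -> Lambda
  ancestors of Lambda: {Zeta, Lambda}
Common ancestors: {Zeta}
Walk up from Lambda: Lambda (not in ancestors of Gamma), Zeta (in ancestors of Gamma)
Deepest common ancestor (LCA) = Zeta

Answer: Zeta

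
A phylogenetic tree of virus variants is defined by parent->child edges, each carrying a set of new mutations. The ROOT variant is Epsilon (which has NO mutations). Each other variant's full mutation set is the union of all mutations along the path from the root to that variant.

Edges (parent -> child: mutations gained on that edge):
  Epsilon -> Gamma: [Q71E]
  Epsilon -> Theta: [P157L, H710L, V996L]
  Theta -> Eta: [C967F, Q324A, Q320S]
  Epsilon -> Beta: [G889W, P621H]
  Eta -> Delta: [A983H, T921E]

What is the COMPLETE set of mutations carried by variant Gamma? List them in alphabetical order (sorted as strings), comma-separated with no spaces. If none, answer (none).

At Epsilon: gained [] -> total []
At Gamma: gained ['Q71E'] -> total ['Q71E']

Answer: Q71E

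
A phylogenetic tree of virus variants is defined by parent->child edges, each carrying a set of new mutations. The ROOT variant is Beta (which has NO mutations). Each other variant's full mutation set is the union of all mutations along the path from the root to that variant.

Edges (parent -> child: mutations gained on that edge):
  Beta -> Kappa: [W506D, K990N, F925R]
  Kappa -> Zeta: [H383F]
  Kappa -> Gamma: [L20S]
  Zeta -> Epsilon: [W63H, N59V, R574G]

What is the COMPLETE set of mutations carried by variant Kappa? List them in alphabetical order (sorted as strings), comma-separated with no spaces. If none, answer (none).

Answer: F925R,K990N,W506D

Derivation:
At Beta: gained [] -> total []
At Kappa: gained ['W506D', 'K990N', 'F925R'] -> total ['F925R', 'K990N', 'W506D']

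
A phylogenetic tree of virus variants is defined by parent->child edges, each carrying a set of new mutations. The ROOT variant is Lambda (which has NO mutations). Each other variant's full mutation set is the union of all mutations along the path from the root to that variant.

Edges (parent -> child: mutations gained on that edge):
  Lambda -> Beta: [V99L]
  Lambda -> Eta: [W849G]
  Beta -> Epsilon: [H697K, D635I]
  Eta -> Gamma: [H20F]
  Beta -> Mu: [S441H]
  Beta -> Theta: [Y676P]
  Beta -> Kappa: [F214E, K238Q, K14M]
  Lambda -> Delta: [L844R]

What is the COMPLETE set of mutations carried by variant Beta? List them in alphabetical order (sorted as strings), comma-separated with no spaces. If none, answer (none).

Answer: V99L

Derivation:
At Lambda: gained [] -> total []
At Beta: gained ['V99L'] -> total ['V99L']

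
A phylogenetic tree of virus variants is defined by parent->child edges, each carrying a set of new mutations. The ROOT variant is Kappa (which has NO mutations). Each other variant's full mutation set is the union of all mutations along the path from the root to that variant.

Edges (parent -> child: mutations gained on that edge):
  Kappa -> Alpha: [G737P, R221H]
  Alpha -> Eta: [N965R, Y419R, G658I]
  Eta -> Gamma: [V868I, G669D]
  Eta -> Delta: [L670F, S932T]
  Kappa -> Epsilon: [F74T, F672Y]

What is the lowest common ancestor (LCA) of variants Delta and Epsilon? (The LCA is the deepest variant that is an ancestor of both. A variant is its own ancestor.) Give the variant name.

Answer: Kappa

Derivation:
Path from root to Delta: Kappa -> Alpha -> Eta -> Delta
  ancestors of Delta: {Kappa, Alpha, Eta, Delta}
Path from root to Epsilon: Kappa -> Epsilon
  ancestors of Epsilon: {Kappa, Epsilon}
Common ancestors: {Kappa}
Walk up from Epsilon: Epsilon (not in ancestors of Delta), Kappa (in ancestors of Delta)
Deepest common ancestor (LCA) = Kappa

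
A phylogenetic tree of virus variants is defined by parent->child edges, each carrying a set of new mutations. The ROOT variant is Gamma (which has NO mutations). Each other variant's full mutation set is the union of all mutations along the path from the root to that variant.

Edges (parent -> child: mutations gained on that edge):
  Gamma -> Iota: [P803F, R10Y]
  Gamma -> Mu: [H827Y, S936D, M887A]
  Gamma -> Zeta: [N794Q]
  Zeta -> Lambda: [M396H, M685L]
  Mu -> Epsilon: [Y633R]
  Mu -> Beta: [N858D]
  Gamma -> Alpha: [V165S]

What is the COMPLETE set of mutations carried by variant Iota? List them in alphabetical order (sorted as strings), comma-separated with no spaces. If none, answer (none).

Answer: P803F,R10Y

Derivation:
At Gamma: gained [] -> total []
At Iota: gained ['P803F', 'R10Y'] -> total ['P803F', 'R10Y']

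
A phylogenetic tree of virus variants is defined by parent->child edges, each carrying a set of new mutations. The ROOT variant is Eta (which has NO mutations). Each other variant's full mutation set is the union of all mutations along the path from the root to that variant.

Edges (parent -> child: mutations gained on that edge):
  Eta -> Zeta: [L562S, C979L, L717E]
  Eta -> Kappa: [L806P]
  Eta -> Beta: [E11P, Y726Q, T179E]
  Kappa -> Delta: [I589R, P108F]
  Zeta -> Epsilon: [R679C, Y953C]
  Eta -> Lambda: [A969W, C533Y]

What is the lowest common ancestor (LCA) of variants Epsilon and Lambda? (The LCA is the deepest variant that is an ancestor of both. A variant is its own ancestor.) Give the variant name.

Answer: Eta

Derivation:
Path from root to Epsilon: Eta -> Zeta -> Epsilon
  ancestors of Epsilon: {Eta, Zeta, Epsilon}
Path from root to Lambda: Eta -> Lambda
  ancestors of Lambda: {Eta, Lambda}
Common ancestors: {Eta}
Walk up from Lambda: Lambda (not in ancestors of Epsilon), Eta (in ancestors of Epsilon)
Deepest common ancestor (LCA) = Eta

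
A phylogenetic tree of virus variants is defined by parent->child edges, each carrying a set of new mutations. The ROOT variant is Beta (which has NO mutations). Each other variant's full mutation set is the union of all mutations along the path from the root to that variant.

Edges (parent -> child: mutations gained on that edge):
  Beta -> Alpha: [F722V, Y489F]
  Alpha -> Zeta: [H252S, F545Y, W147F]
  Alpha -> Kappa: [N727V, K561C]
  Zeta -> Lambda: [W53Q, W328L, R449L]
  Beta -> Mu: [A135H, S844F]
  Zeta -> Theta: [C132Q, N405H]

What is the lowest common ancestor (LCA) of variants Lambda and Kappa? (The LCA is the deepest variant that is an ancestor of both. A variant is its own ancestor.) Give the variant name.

Answer: Alpha

Derivation:
Path from root to Lambda: Beta -> Alpha -> Zeta -> Lambda
  ancestors of Lambda: {Beta, Alpha, Zeta, Lambda}
Path from root to Kappa: Beta -> Alpha -> Kappa
  ancestors of Kappa: {Beta, Alpha, Kappa}
Common ancestors: {Beta, Alpha}
Walk up from Kappa: Kappa (not in ancestors of Lambda), Alpha (in ancestors of Lambda), Beta (in ancestors of Lambda)
Deepest common ancestor (LCA) = Alpha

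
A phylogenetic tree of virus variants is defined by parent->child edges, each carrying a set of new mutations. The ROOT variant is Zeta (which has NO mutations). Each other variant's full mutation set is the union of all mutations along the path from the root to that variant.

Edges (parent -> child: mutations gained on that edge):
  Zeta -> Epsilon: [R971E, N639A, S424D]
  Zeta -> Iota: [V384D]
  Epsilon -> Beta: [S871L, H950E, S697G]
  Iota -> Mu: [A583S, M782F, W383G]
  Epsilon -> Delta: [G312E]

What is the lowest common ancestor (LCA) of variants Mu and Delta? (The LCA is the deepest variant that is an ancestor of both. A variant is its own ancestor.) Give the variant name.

Path from root to Mu: Zeta -> Iota -> Mu
  ancestors of Mu: {Zeta, Iota, Mu}
Path from root to Delta: Zeta -> Epsilon -> Delta
  ancestors of Delta: {Zeta, Epsilon, Delta}
Common ancestors: {Zeta}
Walk up from Delta: Delta (not in ancestors of Mu), Epsilon (not in ancestors of Mu), Zeta (in ancestors of Mu)
Deepest common ancestor (LCA) = Zeta

Answer: Zeta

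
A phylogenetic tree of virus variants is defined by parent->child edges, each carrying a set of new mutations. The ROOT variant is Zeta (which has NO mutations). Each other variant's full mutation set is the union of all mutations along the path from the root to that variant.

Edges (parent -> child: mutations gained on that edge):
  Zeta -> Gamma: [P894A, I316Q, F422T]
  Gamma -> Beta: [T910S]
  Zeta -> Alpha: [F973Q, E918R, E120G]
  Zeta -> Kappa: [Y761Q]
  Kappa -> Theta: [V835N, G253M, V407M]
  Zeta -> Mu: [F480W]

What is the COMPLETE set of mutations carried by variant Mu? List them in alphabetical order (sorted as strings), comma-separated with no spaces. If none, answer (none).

Answer: F480W

Derivation:
At Zeta: gained [] -> total []
At Mu: gained ['F480W'] -> total ['F480W']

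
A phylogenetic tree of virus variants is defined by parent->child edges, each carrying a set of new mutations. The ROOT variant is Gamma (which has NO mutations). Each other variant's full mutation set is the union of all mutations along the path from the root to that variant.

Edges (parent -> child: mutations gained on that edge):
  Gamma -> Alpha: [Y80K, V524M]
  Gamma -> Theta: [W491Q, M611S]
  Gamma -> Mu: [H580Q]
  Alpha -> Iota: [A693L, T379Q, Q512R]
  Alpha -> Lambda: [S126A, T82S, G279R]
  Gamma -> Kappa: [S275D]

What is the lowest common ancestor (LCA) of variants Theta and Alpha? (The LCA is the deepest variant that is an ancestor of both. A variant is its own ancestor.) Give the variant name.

Path from root to Theta: Gamma -> Theta
  ancestors of Theta: {Gamma, Theta}
Path from root to Alpha: Gamma -> Alpha
  ancestors of Alpha: {Gamma, Alpha}
Common ancestors: {Gamma}
Walk up from Alpha: Alpha (not in ancestors of Theta), Gamma (in ancestors of Theta)
Deepest common ancestor (LCA) = Gamma

Answer: Gamma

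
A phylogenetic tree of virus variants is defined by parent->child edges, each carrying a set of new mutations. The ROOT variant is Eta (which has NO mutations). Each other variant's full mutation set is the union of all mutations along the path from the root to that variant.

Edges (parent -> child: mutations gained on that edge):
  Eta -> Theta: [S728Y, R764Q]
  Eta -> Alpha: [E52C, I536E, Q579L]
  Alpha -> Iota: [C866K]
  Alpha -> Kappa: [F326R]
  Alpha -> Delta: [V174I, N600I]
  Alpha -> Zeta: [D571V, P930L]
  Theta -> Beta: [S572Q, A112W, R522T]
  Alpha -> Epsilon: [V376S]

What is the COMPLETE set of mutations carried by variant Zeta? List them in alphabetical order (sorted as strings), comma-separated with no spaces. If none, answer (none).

Answer: D571V,E52C,I536E,P930L,Q579L

Derivation:
At Eta: gained [] -> total []
At Alpha: gained ['E52C', 'I536E', 'Q579L'] -> total ['E52C', 'I536E', 'Q579L']
At Zeta: gained ['D571V', 'P930L'] -> total ['D571V', 'E52C', 'I536E', 'P930L', 'Q579L']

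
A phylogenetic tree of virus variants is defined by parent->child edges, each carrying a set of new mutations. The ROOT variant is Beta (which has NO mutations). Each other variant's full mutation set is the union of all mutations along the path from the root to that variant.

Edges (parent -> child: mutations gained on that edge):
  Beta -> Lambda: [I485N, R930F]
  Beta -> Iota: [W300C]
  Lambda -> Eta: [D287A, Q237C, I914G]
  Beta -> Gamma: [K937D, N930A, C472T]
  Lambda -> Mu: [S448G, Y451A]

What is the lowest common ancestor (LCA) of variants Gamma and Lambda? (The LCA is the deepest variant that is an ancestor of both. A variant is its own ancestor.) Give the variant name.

Answer: Beta

Derivation:
Path from root to Gamma: Beta -> Gamma
  ancestors of Gamma: {Beta, Gamma}
Path from root to Lambda: Beta -> Lambda
  ancestors of Lambda: {Beta, Lambda}
Common ancestors: {Beta}
Walk up from Lambda: Lambda (not in ancestors of Gamma), Beta (in ancestors of Gamma)
Deepest common ancestor (LCA) = Beta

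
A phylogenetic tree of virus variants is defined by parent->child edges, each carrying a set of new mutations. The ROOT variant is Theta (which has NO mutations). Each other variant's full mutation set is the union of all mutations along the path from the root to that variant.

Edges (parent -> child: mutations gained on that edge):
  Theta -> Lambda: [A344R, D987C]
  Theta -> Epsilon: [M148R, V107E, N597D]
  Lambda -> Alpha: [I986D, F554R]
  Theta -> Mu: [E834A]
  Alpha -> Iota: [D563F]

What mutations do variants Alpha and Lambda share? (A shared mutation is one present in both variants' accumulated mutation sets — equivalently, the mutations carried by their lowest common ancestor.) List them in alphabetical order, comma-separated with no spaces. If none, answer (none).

Accumulating mutations along path to Alpha:
  At Theta: gained [] -> total []
  At Lambda: gained ['A344R', 'D987C'] -> total ['A344R', 'D987C']
  At Alpha: gained ['I986D', 'F554R'] -> total ['A344R', 'D987C', 'F554R', 'I986D']
Mutations(Alpha) = ['A344R', 'D987C', 'F554R', 'I986D']
Accumulating mutations along path to Lambda:
  At Theta: gained [] -> total []
  At Lambda: gained ['A344R', 'D987C'] -> total ['A344R', 'D987C']
Mutations(Lambda) = ['A344R', 'D987C']
Intersection: ['A344R', 'D987C', 'F554R', 'I986D'] ∩ ['A344R', 'D987C'] = ['A344R', 'D987C']

Answer: A344R,D987C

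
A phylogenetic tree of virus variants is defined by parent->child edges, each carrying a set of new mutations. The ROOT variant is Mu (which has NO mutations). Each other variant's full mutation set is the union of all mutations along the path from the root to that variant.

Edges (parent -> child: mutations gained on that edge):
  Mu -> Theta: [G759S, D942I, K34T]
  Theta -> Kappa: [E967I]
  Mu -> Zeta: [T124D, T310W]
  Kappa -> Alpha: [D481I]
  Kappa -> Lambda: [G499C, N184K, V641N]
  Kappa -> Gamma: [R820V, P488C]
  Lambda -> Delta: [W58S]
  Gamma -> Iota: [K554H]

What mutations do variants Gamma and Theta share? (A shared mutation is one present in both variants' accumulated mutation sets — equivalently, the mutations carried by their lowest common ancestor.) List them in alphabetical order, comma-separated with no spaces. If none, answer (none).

Accumulating mutations along path to Gamma:
  At Mu: gained [] -> total []
  At Theta: gained ['G759S', 'D942I', 'K34T'] -> total ['D942I', 'G759S', 'K34T']
  At Kappa: gained ['E967I'] -> total ['D942I', 'E967I', 'G759S', 'K34T']
  At Gamma: gained ['R820V', 'P488C'] -> total ['D942I', 'E967I', 'G759S', 'K34T', 'P488C', 'R820V']
Mutations(Gamma) = ['D942I', 'E967I', 'G759S', 'K34T', 'P488C', 'R820V']
Accumulating mutations along path to Theta:
  At Mu: gained [] -> total []
  At Theta: gained ['G759S', 'D942I', 'K34T'] -> total ['D942I', 'G759S', 'K34T']
Mutations(Theta) = ['D942I', 'G759S', 'K34T']
Intersection: ['D942I', 'E967I', 'G759S', 'K34T', 'P488C', 'R820V'] ∩ ['D942I', 'G759S', 'K34T'] = ['D942I', 'G759S', 'K34T']

Answer: D942I,G759S,K34T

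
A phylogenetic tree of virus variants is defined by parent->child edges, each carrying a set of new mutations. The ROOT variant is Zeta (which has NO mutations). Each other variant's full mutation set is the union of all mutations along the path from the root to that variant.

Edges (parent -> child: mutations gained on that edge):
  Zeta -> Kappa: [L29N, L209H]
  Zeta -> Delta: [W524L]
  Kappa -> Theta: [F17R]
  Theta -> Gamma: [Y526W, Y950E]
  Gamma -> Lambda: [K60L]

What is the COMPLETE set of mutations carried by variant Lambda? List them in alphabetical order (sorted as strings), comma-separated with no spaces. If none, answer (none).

Answer: F17R,K60L,L209H,L29N,Y526W,Y950E

Derivation:
At Zeta: gained [] -> total []
At Kappa: gained ['L29N', 'L209H'] -> total ['L209H', 'L29N']
At Theta: gained ['F17R'] -> total ['F17R', 'L209H', 'L29N']
At Gamma: gained ['Y526W', 'Y950E'] -> total ['F17R', 'L209H', 'L29N', 'Y526W', 'Y950E']
At Lambda: gained ['K60L'] -> total ['F17R', 'K60L', 'L209H', 'L29N', 'Y526W', 'Y950E']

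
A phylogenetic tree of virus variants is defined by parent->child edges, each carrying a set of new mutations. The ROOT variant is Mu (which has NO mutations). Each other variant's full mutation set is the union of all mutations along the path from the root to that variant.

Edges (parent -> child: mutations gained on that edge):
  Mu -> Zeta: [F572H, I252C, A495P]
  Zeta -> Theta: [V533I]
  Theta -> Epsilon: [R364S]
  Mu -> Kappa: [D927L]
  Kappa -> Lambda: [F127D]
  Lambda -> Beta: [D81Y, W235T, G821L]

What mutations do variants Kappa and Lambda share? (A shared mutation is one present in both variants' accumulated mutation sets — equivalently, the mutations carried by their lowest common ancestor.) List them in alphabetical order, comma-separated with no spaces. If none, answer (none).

Answer: D927L

Derivation:
Accumulating mutations along path to Kappa:
  At Mu: gained [] -> total []
  At Kappa: gained ['D927L'] -> total ['D927L']
Mutations(Kappa) = ['D927L']
Accumulating mutations along path to Lambda:
  At Mu: gained [] -> total []
  At Kappa: gained ['D927L'] -> total ['D927L']
  At Lambda: gained ['F127D'] -> total ['D927L', 'F127D']
Mutations(Lambda) = ['D927L', 'F127D']
Intersection: ['D927L'] ∩ ['D927L', 'F127D'] = ['D927L']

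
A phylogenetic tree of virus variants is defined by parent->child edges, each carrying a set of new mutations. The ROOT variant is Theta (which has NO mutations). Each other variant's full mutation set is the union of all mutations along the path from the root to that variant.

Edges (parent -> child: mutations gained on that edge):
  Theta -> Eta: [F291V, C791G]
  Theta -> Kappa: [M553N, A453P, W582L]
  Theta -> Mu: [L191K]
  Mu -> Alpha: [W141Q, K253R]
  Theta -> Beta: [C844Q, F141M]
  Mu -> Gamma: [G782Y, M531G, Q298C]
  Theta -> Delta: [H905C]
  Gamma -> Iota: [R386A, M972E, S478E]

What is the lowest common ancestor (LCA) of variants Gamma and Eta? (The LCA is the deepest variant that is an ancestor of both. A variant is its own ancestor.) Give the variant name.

Path from root to Gamma: Theta -> Mu -> Gamma
  ancestors of Gamma: {Theta, Mu, Gamma}
Path from root to Eta: Theta -> Eta
  ancestors of Eta: {Theta, Eta}
Common ancestors: {Theta}
Walk up from Eta: Eta (not in ancestors of Gamma), Theta (in ancestors of Gamma)
Deepest common ancestor (LCA) = Theta

Answer: Theta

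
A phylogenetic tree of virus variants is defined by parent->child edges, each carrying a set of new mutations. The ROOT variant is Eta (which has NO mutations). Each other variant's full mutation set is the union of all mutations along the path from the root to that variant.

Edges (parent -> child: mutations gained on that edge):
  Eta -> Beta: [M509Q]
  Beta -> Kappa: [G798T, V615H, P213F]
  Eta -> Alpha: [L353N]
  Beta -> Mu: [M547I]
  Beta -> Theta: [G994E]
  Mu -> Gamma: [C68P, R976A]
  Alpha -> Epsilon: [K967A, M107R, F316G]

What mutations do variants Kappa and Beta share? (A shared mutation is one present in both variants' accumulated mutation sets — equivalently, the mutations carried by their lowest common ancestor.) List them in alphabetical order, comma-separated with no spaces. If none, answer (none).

Accumulating mutations along path to Kappa:
  At Eta: gained [] -> total []
  At Beta: gained ['M509Q'] -> total ['M509Q']
  At Kappa: gained ['G798T', 'V615H', 'P213F'] -> total ['G798T', 'M509Q', 'P213F', 'V615H']
Mutations(Kappa) = ['G798T', 'M509Q', 'P213F', 'V615H']
Accumulating mutations along path to Beta:
  At Eta: gained [] -> total []
  At Beta: gained ['M509Q'] -> total ['M509Q']
Mutations(Beta) = ['M509Q']
Intersection: ['G798T', 'M509Q', 'P213F', 'V615H'] ∩ ['M509Q'] = ['M509Q']

Answer: M509Q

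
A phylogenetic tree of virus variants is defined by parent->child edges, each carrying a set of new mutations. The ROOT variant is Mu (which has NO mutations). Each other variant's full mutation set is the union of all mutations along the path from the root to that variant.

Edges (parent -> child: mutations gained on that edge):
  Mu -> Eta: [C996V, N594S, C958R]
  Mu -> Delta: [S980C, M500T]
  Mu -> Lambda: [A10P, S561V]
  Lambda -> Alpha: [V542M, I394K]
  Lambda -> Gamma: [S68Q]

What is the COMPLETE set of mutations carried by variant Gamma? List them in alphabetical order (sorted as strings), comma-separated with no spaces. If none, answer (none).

At Mu: gained [] -> total []
At Lambda: gained ['A10P', 'S561V'] -> total ['A10P', 'S561V']
At Gamma: gained ['S68Q'] -> total ['A10P', 'S561V', 'S68Q']

Answer: A10P,S561V,S68Q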